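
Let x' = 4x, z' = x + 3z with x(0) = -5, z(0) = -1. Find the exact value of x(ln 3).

A = [[4,0],[1,3]]; eigenvalues λ = 3, 4.
Eigenvectors: (0,-1) for λ=3, (1,1) for λ=4.
From the initial condition, c_1 = -4, c_2 = -5.
x(ln 3) = (-4)(3^3)(0) + (-5)(3^4)(1) = -405.

-405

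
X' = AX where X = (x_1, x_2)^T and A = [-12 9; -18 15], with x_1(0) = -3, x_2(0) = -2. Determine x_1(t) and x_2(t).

x_1(t) = e^(6t) - 4e^(-3t), x_2(t) = 2e^(6t) - 4e^(-3t)

Coefficient matrix A = [[-12, 9], [-18, 15]].
Characteristic polynomial det(A - λI) = λ^2 - 3λ - 18 = 0.
Eigenvalues λ = 6, -3.
For λ=6: (A-λI) row 1 is [-18, 9], so an eigenvector is (1, 2).
For λ=-3: (A-λI) row 1 is [-9, 9], so an eigenvector is (-1, -1).
General solution: c_1e^(6t)(1,2) + c_2e^(-3t)(-1,-1).
Applying x_1(0)=-3, x_2(0)=-2 gives c_1=1, c_2=4.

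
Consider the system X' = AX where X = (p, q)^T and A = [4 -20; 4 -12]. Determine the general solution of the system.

Coefficient matrix A = [[4, -20], [4, -12]].
Characteristic polynomial det(A - λI) = λ^2 + 8λ + 32 = 0.
Eigenvalues λ = -4 ± 4i (complex conjugate pair).
For λ=-4+4i: an eigenvector is (-1,0) - i(-2,-1) = (-1 + 2i, 0 + i).
A real fundamental pair from Re and Im of e^((-4+4i)t)v: X_1 = e^(-4t)(cos(4t)·(-1,0) + sin(4t)·(-2,-1)), X_2 = e^(-4t)(sin(4t)·(-1,0) - cos(4t)·(-2,-1)).
General solution: C_1X_1 + C_2X_2.

p(t) = -2C_1e^(-4t)sin(4t) - C_1e^(-4t)cos(4t) - C_2e^(-4t)sin(4t) + 2C_2e^(-4t)cos(4t), q(t) = -C_1e^(-4t)sin(4t) + C_2e^(-4t)cos(4t)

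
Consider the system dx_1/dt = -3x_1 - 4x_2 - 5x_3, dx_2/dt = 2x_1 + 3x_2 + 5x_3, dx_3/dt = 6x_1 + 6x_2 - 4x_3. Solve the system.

x_1(t) = 7K_1e^(-t) + K_2e^(-4t) - K_3e^(t), x_2(t) = -6K_1e^(-t) - K_2e^(-4t) + K_3e^(t), x_3(t) = 2K_1e^(-t) + K_2e^(-4t)

Coefficient matrix A = [[-3, -4, -5], [2, 3, 5], [6, 6, -4]].
det(A - λI) = 0 gives eigenvalues λ = -1, -4, 1.
For λ=-1: eigenvector (7,-6,2).
For λ=-4: eigenvector (1,-1,1).
For λ=1: eigenvector (-1,1,0).
General solution: K_1e^(-t)(7,-6,2) + K_2e^(-4t)(1,-1,1) + K_3e^(t)(-1,1,0).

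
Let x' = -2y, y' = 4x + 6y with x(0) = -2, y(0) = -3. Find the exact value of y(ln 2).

A = [[0,-2],[4,6]]; eigenvalues λ = 2, 4.
Eigenvectors: (1,-1) for λ=2, (1,-2) for λ=4.
From the initial condition, c_1 = -7, c_2 = 5.
y(ln 2) = (-7)(2^2)(-1) + (5)(2^4)(-2) = -132.

-132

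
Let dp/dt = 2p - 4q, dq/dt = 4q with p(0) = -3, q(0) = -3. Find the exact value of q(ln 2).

A = [[2,-4],[0,4]]; eigenvalues λ = 2, 4.
Eigenvectors: (-1,0) for λ=2, (2,-1) for λ=4.
From the initial condition, c_1 = 9, c_2 = 3.
q(ln 2) = (9)(2^2)(0) + (3)(2^4)(-1) = -48.

-48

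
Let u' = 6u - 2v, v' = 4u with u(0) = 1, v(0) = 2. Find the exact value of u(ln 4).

A = [[6,-2],[4,0]]; eigenvalues λ = 4, 2.
Eigenvectors: (1,1) for λ=4, (1,2) for λ=2.
From the initial condition, c_1 = 0, c_2 = 1.
u(ln 4) = (0)(4^4)(1) + (1)(4^2)(1) = 16.

16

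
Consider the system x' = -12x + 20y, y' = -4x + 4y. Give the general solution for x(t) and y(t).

x(t) = 2C_1e^(-4t)sin(4t) - C_1e^(-4t)cos(4t) - C_2e^(-4t)sin(4t) - 2C_2e^(-4t)cos(4t), y(t) = C_1e^(-4t)sin(4t) - C_2e^(-4t)cos(4t)

Coefficient matrix A = [[-12, 20], [-4, 4]].
Characteristic polynomial det(A - λI) = λ^2 + 8λ + 32 = 0.
Eigenvalues λ = -4 ± 4i (complex conjugate pair).
For λ=-4+4i: an eigenvector is (-1,0) - i(2,1) = (-1 - 2i, 0 - i).
A real fundamental pair from Re and Im of e^((-4+4i)t)v: X_1 = e^(-4t)(cos(4t)·(-1,0) + sin(4t)·(2,1)), X_2 = e^(-4t)(sin(4t)·(-1,0) - cos(4t)·(2,1)).
General solution: C_1X_1 + C_2X_2.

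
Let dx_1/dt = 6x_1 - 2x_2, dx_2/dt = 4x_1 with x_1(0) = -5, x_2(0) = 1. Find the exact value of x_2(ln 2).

-128

A = [[6,-2],[4,0]]; eigenvalues λ = 2, 4.
Eigenvectors: (-1,-2) for λ=2, (1,1) for λ=4.
From the initial condition, c_1 = -6, c_2 = -11.
x_2(ln 2) = (-6)(2^2)(-2) + (-11)(2^4)(1) = -128.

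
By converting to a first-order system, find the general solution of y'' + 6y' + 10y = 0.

Let x_1 = y, x_2 = y'. Then x_1' = x_2 and x_2' = -10x_1 - 6x_2.
A = [[0,1],[-10,-6]]; det(A-λI) = λ^2 + 6λ + 10.
Eigenvalues λ = -3 ± i.

y(t) = c_1e^(-3t)cos(t) + c_2e^(-3t)sin(t)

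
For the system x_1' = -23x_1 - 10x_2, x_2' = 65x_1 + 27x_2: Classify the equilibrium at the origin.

A = [[-23,-10],[65,27]]; det(A-λI) = λ^2 - 4λ + 29.
λ = 2 ± 5i: positive real part.

unstable spiral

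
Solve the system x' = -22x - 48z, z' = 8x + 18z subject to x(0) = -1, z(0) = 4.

x(t) = -22e^(2t) + 21e^(-6t), z(t) = 11e^(2t) - 7e^(-6t)

Coefficient matrix A = [[-22, -48], [8, 18]].
Characteristic polynomial det(A - λI) = λ^2 + 4λ - 12 = 0.
Eigenvalues λ = 2, -6.
For λ=2: (A-λI) row 1 is [-24, -48], so an eigenvector is (2, -1).
For λ=-6: (A-λI) row 1 is [-16, -48], so an eigenvector is (3, -1).
General solution: c_1e^(2t)(2,-1) + c_2e^(-6t)(3,-1).
Applying x(0)=-1, z(0)=4 gives c_1=-11, c_2=7.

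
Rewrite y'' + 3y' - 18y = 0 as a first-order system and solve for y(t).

y(t) = c_1e^(-6t) + c_2e^(3t)

Let x_1 = y, x_2 = y'. Then x_1' = x_2 and x_2' = 18x_1 - 3x_2.
A = [[0,1],[18,-3]]; det(A-λI) = λ^2 + 3λ - 18.
Eigenvalues λ = -6, 3 with eigenvectors (1,-6), (1,3).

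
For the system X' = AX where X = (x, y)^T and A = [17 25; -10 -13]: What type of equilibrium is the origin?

A = [[17,25],[-10,-13]]; det(A-λI) = λ^2 - 4λ + 29.
λ = 2 ± 5i: positive real part.

unstable spiral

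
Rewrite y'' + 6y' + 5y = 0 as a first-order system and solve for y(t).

y(t) = K_1e^(-t) + K_2e^(-5t)

Let x_1 = y, x_2 = y'. Then x_1' = x_2 and x_2' = -5x_1 - 6x_2.
A = [[0,1],[-5,-6]]; det(A-λI) = λ^2 + 6λ + 5.
Eigenvalues λ = -1, -5 with eigenvectors (1,-1), (1,-5).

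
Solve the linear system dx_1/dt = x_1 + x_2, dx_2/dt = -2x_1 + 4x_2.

Coefficient matrix A = [[1, 1], [-2, 4]].
Characteristic polynomial det(A - λI) = λ^2 - 5λ + 6 = 0.
Eigenvalues λ = 2, 3.
For λ=2: (A-λI) row 1 is [-1, 1], so an eigenvector is (-1, -1).
For λ=3: (A-λI) row 1 is [-2, 1], so an eigenvector is (-1, -2).
General solution: C_1e^(2t)(-1,-1) + C_2e^(3t)(-1,-2).

x_1(t) = -C_1e^(2t) - C_2e^(3t), x_2(t) = -C_1e^(2t) - 2C_2e^(3t)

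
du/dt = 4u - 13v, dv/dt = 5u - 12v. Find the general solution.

u(t) = -3K_1e^(-4t)sin(t) - 2K_1e^(-4t)cos(t) - 2K_2e^(-4t)sin(t) + 3K_2e^(-4t)cos(t), v(t) = -2K_1e^(-4t)sin(t) - K_1e^(-4t)cos(t) - K_2e^(-4t)sin(t) + 2K_2e^(-4t)cos(t)

Coefficient matrix A = [[4, -13], [5, -12]].
Characteristic polynomial det(A - λI) = λ^2 + 8λ + 17 = 0.
Eigenvalues λ = -4 ± i (complex conjugate pair).
For λ=-4+i: an eigenvector is (-2,-1) - i(-3,-2) = (-2 + 3i, -1 + 2i).
A real fundamental pair from Re and Im of e^((-4+i)t)v: X_1 = e^(-4t)(cos(t)·(-2,-1) + sin(t)·(-3,-2)), X_2 = e^(-4t)(sin(t)·(-2,-1) - cos(t)·(-3,-2)).
General solution: K_1X_1 + K_2X_2.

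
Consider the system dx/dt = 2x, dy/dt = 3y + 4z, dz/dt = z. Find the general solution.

x(t) = C_2e^(2t), y(t) = C_1e^(3t) - 2C_3e^(t), z(t) = C_3e^(t)

Coefficient matrix A = [[2, 0, 0], [0, 3, 4], [0, 0, 1]].
det(A - λI) = 0 gives eigenvalues λ = 3, 2, 1.
For λ=3: eigenvector (0,1,0).
For λ=2: eigenvector (1,0,0).
For λ=1: eigenvector (0,-2,1).
General solution: C_1e^(3t)(0,1,0) + C_2e^(2t)(1,0,0) + C_3e^(t)(0,-2,1).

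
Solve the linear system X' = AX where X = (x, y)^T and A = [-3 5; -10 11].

x(t) = 2K_1e^(4t)sin(t) - K_1e^(4t)cos(t) - K_2e^(4t)sin(t) - 2K_2e^(4t)cos(t), y(t) = 3K_1e^(4t)sin(t) - K_1e^(4t)cos(t) - K_2e^(4t)sin(t) - 3K_2e^(4t)cos(t)

Coefficient matrix A = [[-3, 5], [-10, 11]].
Characteristic polynomial det(A - λI) = λ^2 - 8λ + 17 = 0.
Eigenvalues λ = 4 ± i (complex conjugate pair).
For λ=4+i: an eigenvector is (-1,-1) - i(2,3) = (-1 - 2i, -1 - 3i).
A real fundamental pair from Re and Im of e^((4+i)t)v: X_1 = e^(4t)(cos(t)·(-1,-1) + sin(t)·(2,3)), X_2 = e^(4t)(sin(t)·(-1,-1) - cos(t)·(2,3)).
General solution: K_1X_1 + K_2X_2.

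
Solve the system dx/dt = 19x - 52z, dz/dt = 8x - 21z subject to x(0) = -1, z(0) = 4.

x(t) = -57e^(-t)sin(4t) - e^(-t)cos(4t), z(t) = -22e^(-t)sin(4t) + 4e^(-t)cos(4t)

Coefficient matrix A = [[19, -52], [8, -21]].
Characteristic polynomial det(A - λI) = λ^2 + 2λ + 17 = 0.
Eigenvalues λ = -1 ± 4i (complex conjugate pair).
For λ=-1+4i: an eigenvector is (3,1) - i(2,1) = (3 - 2i, 1 - i).
A real fundamental pair from Re and Im of e^((-1+4i)t)v: X_1 = e^(-t)(cos(4t)·(3,1) + sin(4t)·(2,1)), X_2 = e^(-t)(sin(4t)·(3,1) - cos(4t)·(2,1)).
General solution: C_1X_1 + C_2X_2.
Applying x(0)=-1, z(0)=4 gives C_1=-9, C_2=-13.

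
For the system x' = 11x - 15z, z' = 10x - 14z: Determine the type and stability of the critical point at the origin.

saddle

A = [[11,-15],[10,-14]]; det(A-λI) = λ^2 + 3λ - 4.
λ = 1, -4: opposite signs.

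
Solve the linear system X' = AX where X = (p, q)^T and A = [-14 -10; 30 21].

Coefficient matrix A = [[-14, -10], [30, 21]].
Characteristic polynomial det(A - λI) = λ^2 - 7λ + 6 = 0.
Eigenvalues λ = 6, 1.
For λ=6: (A-λI) row 1 is [-20, -10], so an eigenvector is (1, -2).
For λ=1: (A-λI) row 1 is [-15, -10], so an eigenvector is (2, -3).
General solution: K_1e^(6t)(1,-2) + K_2e^(t)(2,-3).

p(t) = K_1e^(6t) + 2K_2e^(t), q(t) = -2K_1e^(6t) - 3K_2e^(t)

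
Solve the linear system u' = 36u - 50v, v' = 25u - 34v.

u(t) = -C_1e^(t)sin(5t) - 3C_1e^(t)cos(5t) - 3C_2e^(t)sin(5t) + C_2e^(t)cos(5t), v(t) = -C_1e^(t)sin(5t) - 2C_1e^(t)cos(5t) - 2C_2e^(t)sin(5t) + C_2e^(t)cos(5t)

Coefficient matrix A = [[36, -50], [25, -34]].
Characteristic polynomial det(A - λI) = λ^2 - 2λ + 26 = 0.
Eigenvalues λ = 1 ± 5i (complex conjugate pair).
For λ=1+5i: an eigenvector is (-3,-2) - i(-1,-1) = (-3 + i, -2 + i).
A real fundamental pair from Re and Im of e^((1+5i)t)v: X_1 = e^(t)(cos(5t)·(-3,-2) + sin(5t)·(-1,-1)), X_2 = e^(t)(sin(5t)·(-3,-2) - cos(5t)·(-1,-1)).
General solution: C_1X_1 + C_2X_2.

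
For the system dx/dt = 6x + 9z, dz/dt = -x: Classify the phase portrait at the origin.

unstable improper node

A = [[6,9],[-1,0]]; det(A-λI) = λ^2 - 6λ + 9.
repeated λ = 3 with a single eigenvector.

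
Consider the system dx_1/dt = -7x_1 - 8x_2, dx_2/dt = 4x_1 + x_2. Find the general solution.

x_1(t) = K_1e^(-3t)sin(4t) + K_1e^(-3t)cos(4t) + K_2e^(-3t)sin(4t) - K_2e^(-3t)cos(4t), x_2(t) = -K_1e^(-3t)cos(4t) - K_2e^(-3t)sin(4t)

Coefficient matrix A = [[-7, -8], [4, 1]].
Characteristic polynomial det(A - λI) = λ^2 + 6λ + 25 = 0.
Eigenvalues λ = -3 ± 4i (complex conjugate pair).
For λ=-3+4i: an eigenvector is (1,-1) - i(1,0) = (1 - i, -1).
A real fundamental pair from Re and Im of e^((-3+4i)t)v: X_1 = e^(-3t)(cos(4t)·(1,-1) + sin(4t)·(1,0)), X_2 = e^(-3t)(sin(4t)·(1,-1) - cos(4t)·(1,0)).
General solution: K_1X_1 + K_2X_2.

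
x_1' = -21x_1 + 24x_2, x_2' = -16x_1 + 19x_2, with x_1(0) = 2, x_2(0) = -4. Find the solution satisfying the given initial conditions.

Coefficient matrix A = [[-21, 24], [-16, 19]].
Characteristic polynomial det(A - λI) = λ^2 + 2λ - 15 = 0.
Eigenvalues λ = 3, -5.
For λ=3: (A-λI) row 1 is [-24, 24], so an eigenvector is (1, 1).
For λ=-5: (A-λI) row 1 is [-16, 24], so an eigenvector is (-3, -2).
General solution: C_1e^(3t)(1,1) + C_2e^(-5t)(-3,-2).
Applying x_1(0)=2, x_2(0)=-4 gives C_1=-16, C_2=-6.

x_1(t) = -16e^(3t) + 18e^(-5t), x_2(t) = -16e^(3t) + 12e^(-5t)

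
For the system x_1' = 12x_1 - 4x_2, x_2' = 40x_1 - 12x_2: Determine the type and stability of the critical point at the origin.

A = [[12,-4],[40,-12]]; det(A-λI) = λ^2 + 16.
λ = 0 ± 4i: zero real part.

center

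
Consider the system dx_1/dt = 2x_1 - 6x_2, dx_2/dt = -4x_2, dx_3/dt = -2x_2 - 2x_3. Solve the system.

Coefficient matrix A = [[2, -6, 0], [0, -4, 0], [0, -2, -2]].
det(A - λI) = 0 gives eigenvalues λ = -2, -4, 2.
For λ=-2: eigenvector (0,0,1).
For λ=-4: eigenvector (1,1,1).
For λ=2: eigenvector (1,0,0).
General solution: K_1e^(-2t)(0,0,1) + K_2e^(-4t)(1,1,1) + K_3e^(2t)(1,0,0).

x_1(t) = K_2e^(-4t) + K_3e^(2t), x_2(t) = K_2e^(-4t), x_3(t) = K_1e^(-2t) + K_2e^(-4t)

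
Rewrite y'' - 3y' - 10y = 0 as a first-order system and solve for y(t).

Let x_1 = y, x_2 = y'. Then x_1' = x_2 and x_2' = 10x_1 + 3x_2.
A = [[0,1],[10,3]]; det(A-λI) = λ^2 - 3λ - 10.
Eigenvalues λ = -2, 5 with eigenvectors (1,-2), (1,5).

y(t) = c_1e^(-2t) + c_2e^(5t)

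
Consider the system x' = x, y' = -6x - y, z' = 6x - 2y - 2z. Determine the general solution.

Coefficient matrix A = [[1, 0, 0], [-6, -1, 0], [6, -2, -2]].
det(A - λI) = 0 gives eigenvalues λ = 1, -1, -2.
For λ=1: eigenvector (1,-3,4).
For λ=-1: eigenvector (0,1,-2).
For λ=-2: eigenvector (0,0,1).
General solution: K_1e^(t)(1,-3,4) + K_2e^(-t)(0,1,-2) + K_3e^(-2t)(0,0,1).

x(t) = K_1e^(t), y(t) = -3K_1e^(t) + K_2e^(-t), z(t) = 4K_1e^(t) - 2K_2e^(-t) + K_3e^(-2t)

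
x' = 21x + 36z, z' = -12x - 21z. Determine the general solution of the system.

x(t) = -3C_1e^(-3t) - 2C_2e^(3t), z(t) = 2C_1e^(-3t) + C_2e^(3t)

Coefficient matrix A = [[21, 36], [-12, -21]].
Characteristic polynomial det(A - λI) = λ^2 - 9 = 0.
Eigenvalues λ = -3, 3.
For λ=-3: (A-λI) row 1 is [24, 36], so an eigenvector is (-3, 2).
For λ=3: (A-λI) row 1 is [18, 36], so an eigenvector is (-2, 1).
General solution: C_1e^(-3t)(-3,2) + C_2e^(3t)(-2,1).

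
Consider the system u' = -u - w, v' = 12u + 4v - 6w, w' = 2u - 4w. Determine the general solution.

Coefficient matrix A = [[-1, 0, -1], [12, 4, -6], [2, 0, -4]].
det(A - λI) = 0 gives eigenvalues λ = -2, 4, -3.
For λ=-2: eigenvector (1,-1,1).
For λ=4: eigenvector (0,1,0).
For λ=-3: eigenvector (1,0,2).
General solution: K_1e^(-2t)(1,-1,1) + K_2e^(4t)(0,1,0) + K_3e^(-3t)(1,0,2).

u(t) = K_1e^(-2t) + K_3e^(-3t), v(t) = -K_1e^(-2t) + K_2e^(4t), w(t) = K_1e^(-2t) + 2K_3e^(-3t)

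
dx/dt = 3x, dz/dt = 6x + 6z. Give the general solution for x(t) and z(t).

Coefficient matrix A = [[3, 0], [6, 6]].
Characteristic polynomial det(A - λI) = λ^2 - 9λ + 18 = 0.
Eigenvalues λ = 3, 6.
For λ=3: (A-λI) row 2 is [6, 3], so an eigenvector is (-1, 2).
For λ=6: (A-λI) row 1 is [-3, 0], so an eigenvector is (0, -1).
General solution: c_1e^(3t)(-1,2) + c_2e^(6t)(0,-1).

x(t) = -c_1e^(3t), z(t) = 2c_1e^(3t) - c_2e^(6t)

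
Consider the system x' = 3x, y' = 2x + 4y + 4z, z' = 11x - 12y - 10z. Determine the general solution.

x(t) = C_1e^(3t), y(t) = 2C_1e^(3t) + C_2e^(-4t) + 2C_3e^(-2t), z(t) = -C_1e^(3t) - 2C_2e^(-4t) - 3C_3e^(-2t)

Coefficient matrix A = [[3, 0, 0], [2, 4, 4], [11, -12, -10]].
det(A - λI) = 0 gives eigenvalues λ = 3, -4, -2.
For λ=3: eigenvector (1,2,-1).
For λ=-4: eigenvector (0,1,-2).
For λ=-2: eigenvector (0,2,-3).
General solution: C_1e^(3t)(1,2,-1) + C_2e^(-4t)(0,1,-2) + C_3e^(-2t)(0,2,-3).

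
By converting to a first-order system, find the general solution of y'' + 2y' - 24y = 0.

y(t) = K_1e^(-6t) + K_2e^(4t)

Let x_1 = y, x_2 = y'. Then x_1' = x_2 and x_2' = 24x_1 - 2x_2.
A = [[0,1],[24,-2]]; det(A-λI) = λ^2 + 2λ - 24.
Eigenvalues λ = -6, 4 with eigenvectors (1,-6), (1,4).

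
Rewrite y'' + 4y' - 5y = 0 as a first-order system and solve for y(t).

y(t) = c_1e^(-5t) + c_2e^(t)

Let x_1 = y, x_2 = y'. Then x_1' = x_2 and x_2' = 5x_1 - 4x_2.
A = [[0,1],[5,-4]]; det(A-λI) = λ^2 + 4λ - 5.
Eigenvalues λ = -5, 1 with eigenvectors (1,-5), (1,1).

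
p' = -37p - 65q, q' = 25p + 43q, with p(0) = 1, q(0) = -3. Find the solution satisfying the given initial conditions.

p(t) = 31e^(3t)sin(5t) + e^(3t)cos(5t), q(t) = -19e^(3t)sin(5t) - 3e^(3t)cos(5t)

Coefficient matrix A = [[-37, -65], [25, 43]].
Characteristic polynomial det(A - λI) = λ^2 - 6λ + 34 = 0.
Eigenvalues λ = 3 ± 5i (complex conjugate pair).
For λ=3+5i: an eigenvector is (-3,2) - i(-2,1) = (-3 + 2i, 2 - i).
A real fundamental pair from Re and Im of e^((3+5i)t)v: X_1 = e^(3t)(cos(5t)·(-3,2) + sin(5t)·(-2,1)), X_2 = e^(3t)(sin(5t)·(-3,2) - cos(5t)·(-2,1)).
General solution: C_1X_1 + C_2X_2.
Applying p(0)=1, q(0)=-3 gives C_1=-5, C_2=-7.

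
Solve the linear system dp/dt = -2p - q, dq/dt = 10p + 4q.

p(t) = -K_1e^(t)sin(t) + K_2e^(t)cos(t), q(t) = 3K_1e^(t)sin(t) + K_1e^(t)cos(t) + K_2e^(t)sin(t) - 3K_2e^(t)cos(t)

Coefficient matrix A = [[-2, -1], [10, 4]].
Characteristic polynomial det(A - λI) = λ^2 - 2λ + 2 = 0.
Eigenvalues λ = 1 ± i (complex conjugate pair).
For λ=1+i: an eigenvector is (0,1) - i(-1,3) = (0 + i, 1 - 3i).
A real fundamental pair from Re and Im of e^((1+i)t)v: X_1 = e^(t)(cos(t)·(0,1) + sin(t)·(-1,3)), X_2 = e^(t)(sin(t)·(0,1) - cos(t)·(-1,3)).
General solution: K_1X_1 + K_2X_2.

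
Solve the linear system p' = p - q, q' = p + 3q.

Coefficient matrix A = [[1, -1], [1, 3]].
Characteristic polynomial det(A - λI) = λ^2 - 4λ + 4 = 0.
Single eigenvalue λ = 2 with algebraic multiplicity 2.
Eigenvector v = (-1,1); generalized eigenvector w with (A-λI)w=v is (1,0).
General solution: e^(2t)[K_1·v + K_2·(t·v + w)].

p(t) = -K_1e^(2t) - K_2te^(2t) + K_2e^(2t), q(t) = K_1e^(2t) + K_2te^(2t)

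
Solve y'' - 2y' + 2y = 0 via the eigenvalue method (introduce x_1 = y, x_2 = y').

y(t) = K_1e^(t)cos(t) + K_2e^(t)sin(t)

Let x_1 = y, x_2 = y'. Then x_1' = x_2 and x_2' = -2x_1 + 2x_2.
A = [[0,1],[-2,2]]; det(A-λI) = λ^2 - 2λ + 2.
Eigenvalues λ = 1 ± i.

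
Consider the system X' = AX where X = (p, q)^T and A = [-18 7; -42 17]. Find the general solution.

p(t) = -C_1e^(3t) - C_2e^(-4t), q(t) = -3C_1e^(3t) - 2C_2e^(-4t)

Coefficient matrix A = [[-18, 7], [-42, 17]].
Characteristic polynomial det(A - λI) = λ^2 + λ - 12 = 0.
Eigenvalues λ = 3, -4.
For λ=3: (A-λI) row 1 is [-21, 7], so an eigenvector is (-1, -3).
For λ=-4: (A-λI) row 1 is [-14, 7], so an eigenvector is (-1, -2).
General solution: C_1e^(3t)(-1,-3) + C_2e^(-4t)(-1,-2).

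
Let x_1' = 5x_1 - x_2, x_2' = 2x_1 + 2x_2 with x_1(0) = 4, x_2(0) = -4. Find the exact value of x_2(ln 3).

540

A = [[5,-1],[2,2]]; eigenvalues λ = 4, 3.
Eigenvectors: (-1,-1) for λ=4, (-1,-2) for λ=3.
From the initial condition, c_1 = -12, c_2 = 8.
x_2(ln 3) = (-12)(3^4)(-1) + (8)(3^3)(-2) = 540.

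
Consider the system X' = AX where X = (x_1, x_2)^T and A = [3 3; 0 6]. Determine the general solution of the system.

Coefficient matrix A = [[3, 3], [0, 6]].
Characteristic polynomial det(A - λI) = λ^2 - 9λ + 18 = 0.
Eigenvalues λ = 6, 3.
For λ=6: (A-λI) row 1 is [-3, 3], so an eigenvector is (1, 1).
For λ=3: (A-λI) row 1 is [0, 3], so an eigenvector is (-1, 0).
General solution: C_1e^(6t)(1,1) + C_2e^(3t)(-1,0).

x_1(t) = C_1e^(6t) - C_2e^(3t), x_2(t) = C_1e^(6t)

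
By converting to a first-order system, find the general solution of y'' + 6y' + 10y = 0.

y(t) = K_1e^(-3t)cos(t) + K_2e^(-3t)sin(t)

Let x_1 = y, x_2 = y'. Then x_1' = x_2 and x_2' = -10x_1 - 6x_2.
A = [[0,1],[-10,-6]]; det(A-λI) = λ^2 + 6λ + 10.
Eigenvalues λ = -3 ± i.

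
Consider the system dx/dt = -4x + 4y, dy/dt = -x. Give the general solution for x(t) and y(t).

x(t) = -2C_1e^(-2t) - 2C_2te^(-2t) - C_2e^(-2t), y(t) = -C_1e^(-2t) - C_2te^(-2t) - C_2e^(-2t)

Coefficient matrix A = [[-4, 4], [-1, 0]].
Characteristic polynomial det(A - λI) = λ^2 + 4λ + 4 = 0.
Single eigenvalue λ = -2 with algebraic multiplicity 2.
Eigenvector v = (-2,-1); generalized eigenvector w with (A-λI)w=v is (-1,-1).
General solution: e^(-2t)[C_1·v + C_2·(t·v + w)].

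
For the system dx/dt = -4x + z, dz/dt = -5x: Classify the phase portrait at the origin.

A = [[-4,1],[-5,0]]; det(A-λI) = λ^2 + 4λ + 5.
λ = -2 ± i: negative real part.

stable spiral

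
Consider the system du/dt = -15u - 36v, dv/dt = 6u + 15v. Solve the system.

Coefficient matrix A = [[-15, -36], [6, 15]].
Characteristic polynomial det(A - λI) = λ^2 - 9 = 0.
Eigenvalues λ = 3, -3.
For λ=3: (A-λI) row 1 is [-18, -36], so an eigenvector is (2, -1).
For λ=-3: (A-λI) row 1 is [-12, -36], so an eigenvector is (-3, 1).
General solution: K_1e^(3t)(2,-1) + K_2e^(-3t)(-3,1).

u(t) = 2K_1e^(3t) - 3K_2e^(-3t), v(t) = -K_1e^(3t) + K_2e^(-3t)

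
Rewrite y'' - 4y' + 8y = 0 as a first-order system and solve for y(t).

y(t) = K_1e^(2t)cos(2t) + K_2e^(2t)sin(2t)

Let x_1 = y, x_2 = y'. Then x_1' = x_2 and x_2' = -8x_1 + 4x_2.
A = [[0,1],[-8,4]]; det(A-λI) = λ^2 - 4λ + 8.
Eigenvalues λ = 2 ± 2i.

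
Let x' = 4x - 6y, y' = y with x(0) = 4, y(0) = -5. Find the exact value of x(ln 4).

A = [[4,-6],[0,1]]; eigenvalues λ = 4, 1.
Eigenvectors: (1,0) for λ=4, (2,1) for λ=1.
From the initial condition, c_1 = 14, c_2 = -5.
x(ln 4) = (14)(4^4)(1) + (-5)(4^1)(2) = 3544.

3544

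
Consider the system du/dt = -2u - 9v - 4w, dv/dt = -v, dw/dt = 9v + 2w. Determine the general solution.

u(t) = 3K_1e^(-t) + K_2e^(-2t) - K_3e^(2t), v(t) = K_1e^(-t), w(t) = -3K_1e^(-t) + K_3e^(2t)

Coefficient matrix A = [[-2, -9, -4], [0, -1, 0], [0, 9, 2]].
det(A - λI) = 0 gives eigenvalues λ = -1, -2, 2.
For λ=-1: eigenvector (3,1,-3).
For λ=-2: eigenvector (1,0,0).
For λ=2: eigenvector (-1,0,1).
General solution: K_1e^(-t)(3,1,-3) + K_2e^(-2t)(1,0,0) + K_3e^(2t)(-1,0,1).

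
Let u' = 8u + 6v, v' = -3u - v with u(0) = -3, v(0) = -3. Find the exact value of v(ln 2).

A = [[8,6],[-3,-1]]; eigenvalues λ = 5, 2.
Eigenvectors: (2,-1) for λ=5, (1,-1) for λ=2.
From the initial condition, c_1 = -6, c_2 = 9.
v(ln 2) = (-6)(2^5)(-1) + (9)(2^2)(-1) = 156.

156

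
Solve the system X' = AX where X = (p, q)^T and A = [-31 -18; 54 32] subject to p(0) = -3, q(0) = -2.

p(t) = 13e^(5t) - 16e^(-4t), q(t) = -26e^(5t) + 24e^(-4t)

Coefficient matrix A = [[-31, -18], [54, 32]].
Characteristic polynomial det(A - λI) = λ^2 - λ - 20 = 0.
Eigenvalues λ = -4, 5.
For λ=-4: (A-λI) row 1 is [-27, -18], so an eigenvector is (2, -3).
For λ=5: (A-λI) row 1 is [-36, -18], so an eigenvector is (-1, 2).
General solution: c_1e^(-4t)(2,-3) + c_2e^(5t)(-1,2).
Applying p(0)=-3, q(0)=-2 gives c_1=-8, c_2=-13.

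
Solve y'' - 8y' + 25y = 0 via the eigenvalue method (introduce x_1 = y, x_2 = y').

y(t) = K_1e^(4t)cos(3t) + K_2e^(4t)sin(3t)

Let x_1 = y, x_2 = y'. Then x_1' = x_2 and x_2' = -25x_1 + 8x_2.
A = [[0,1],[-25,8]]; det(A-λI) = λ^2 - 8λ + 25.
Eigenvalues λ = 4 ± 3i.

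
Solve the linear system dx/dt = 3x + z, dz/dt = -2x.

Coefficient matrix A = [[3, 1], [-2, 0]].
Characteristic polynomial det(A - λI) = λ^2 - 3λ + 2 = 0.
Eigenvalues λ = 2, 1.
For λ=2: (A-λI) row 1 is [1, 1], so an eigenvector is (1, -1).
For λ=1: (A-λI) row 1 is [2, 1], so an eigenvector is (1, -2).
General solution: K_1e^(2t)(1,-1) + K_2e^(t)(1,-2).

x(t) = K_1e^(2t) + K_2e^(t), z(t) = -K_1e^(2t) - 2K_2e^(t)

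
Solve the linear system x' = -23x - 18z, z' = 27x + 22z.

x(t) = K_1e^(-5t) + 2K_2e^(4t), z(t) = -K_1e^(-5t) - 3K_2e^(4t)

Coefficient matrix A = [[-23, -18], [27, 22]].
Characteristic polynomial det(A - λI) = λ^2 + λ - 20 = 0.
Eigenvalues λ = -5, 4.
For λ=-5: (A-λI) row 1 is [-18, -18], so an eigenvector is (1, -1).
For λ=4: (A-λI) row 1 is [-27, -18], so an eigenvector is (2, -3).
General solution: K_1e^(-5t)(1,-1) + K_2e^(4t)(2,-3).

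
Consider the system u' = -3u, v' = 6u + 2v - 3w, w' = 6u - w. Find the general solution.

Coefficient matrix A = [[-3, 0, 0], [6, 2, -3], [6, 0, -1]].
det(A - λI) = 0 gives eigenvalues λ = -1, -3, 2.
For λ=-1: eigenvector (0,1,1).
For λ=-3: eigenvector (1,-3,-3).
For λ=2: eigenvector (0,-1,0).
General solution: c_1e^(-t)(0,1,1) + c_2e^(-3t)(1,-3,-3) + c_3e^(2t)(0,-1,0).

u(t) = c_2e^(-3t), v(t) = c_1e^(-t) - 3c_2e^(-3t) - c_3e^(2t), w(t) = c_1e^(-t) - 3c_2e^(-3t)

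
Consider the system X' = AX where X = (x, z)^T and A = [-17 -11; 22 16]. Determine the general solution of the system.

Coefficient matrix A = [[-17, -11], [22, 16]].
Characteristic polynomial det(A - λI) = λ^2 + λ - 30 = 0.
Eigenvalues λ = 5, -6.
For λ=5: (A-λI) row 1 is [-22, -11], so an eigenvector is (-1, 2).
For λ=-6: (A-λI) row 1 is [-11, -11], so an eigenvector is (-1, 1).
General solution: K_1e^(5t)(-1,2) + K_2e^(-6t)(-1,1).

x(t) = -K_1e^(5t) - K_2e^(-6t), z(t) = 2K_1e^(5t) + K_2e^(-6t)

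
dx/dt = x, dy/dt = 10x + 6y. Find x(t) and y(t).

x(t) = -c_1e^(t), y(t) = 2c_1e^(t) + c_2e^(6t)

Coefficient matrix A = [[1, 0], [10, 6]].
Characteristic polynomial det(A - λI) = λ^2 - 7λ + 6 = 0.
Eigenvalues λ = 1, 6.
For λ=1: (A-λI) row 2 is [10, 5], so an eigenvector is (-1, 2).
For λ=6: (A-λI) row 1 is [-5, 0], so an eigenvector is (0, 1).
General solution: c_1e^(t)(-1,2) + c_2e^(6t)(0,1).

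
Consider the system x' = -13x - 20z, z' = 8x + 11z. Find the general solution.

x(t) = C_1e^(-t)sin(4t) - 2C_1e^(-t)cos(4t) - 2C_2e^(-t)sin(4t) - C_2e^(-t)cos(4t), z(t) = -C_1e^(-t)sin(4t) + C_1e^(-t)cos(4t) + C_2e^(-t)sin(4t) + C_2e^(-t)cos(4t)

Coefficient matrix A = [[-13, -20], [8, 11]].
Characteristic polynomial det(A - λI) = λ^2 + 2λ + 17 = 0.
Eigenvalues λ = -1 ± 4i (complex conjugate pair).
For λ=-1+4i: an eigenvector is (-2,1) - i(1,-1) = (-2 - i, 1 + i).
A real fundamental pair from Re and Im of e^((-1+4i)t)v: X_1 = e^(-t)(cos(4t)·(-2,1) + sin(4t)·(1,-1)), X_2 = e^(-t)(sin(4t)·(-2,1) - cos(4t)·(1,-1)).
General solution: C_1X_1 + C_2X_2.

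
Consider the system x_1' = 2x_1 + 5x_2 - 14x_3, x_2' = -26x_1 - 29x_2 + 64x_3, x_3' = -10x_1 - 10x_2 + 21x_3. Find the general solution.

Coefficient matrix A = [[2, 5, -14], [-26, -29, 64], [-10, -10, 21]].
det(A - λI) = 0 gives eigenvalues λ = -4, 1, -3.
For λ=-4: eigenvector (3,2,2).
For λ=1: eigenvector (-1,3,1).
For λ=-3: eigenvector (-1,1,0).
General solution: c_1e^(-4t)(3,2,2) + c_2e^(t)(-1,3,1) + c_3e^(-3t)(-1,1,0).

x_1(t) = 3c_1e^(-4t) - c_2e^(t) - c_3e^(-3t), x_2(t) = 2c_1e^(-4t) + 3c_2e^(t) + c_3e^(-3t), x_3(t) = 2c_1e^(-4t) + c_2e^(t)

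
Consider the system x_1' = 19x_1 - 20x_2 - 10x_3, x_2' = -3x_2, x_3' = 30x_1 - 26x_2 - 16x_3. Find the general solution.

x_1(t) = -2c_1e^(4t) + c_3e^(-t), x_2(t) = c_2e^(-3t), x_3(t) = -3c_1e^(4t) - 2c_2e^(-3t) + 2c_3e^(-t)

Coefficient matrix A = [[19, -20, -10], [0, -3, 0], [30, -26, -16]].
det(A - λI) = 0 gives eigenvalues λ = 4, -3, -1.
For λ=4: eigenvector (-2,0,-3).
For λ=-3: eigenvector (0,1,-2).
For λ=-1: eigenvector (1,0,2).
General solution: c_1e^(4t)(-2,0,-3) + c_2e^(-3t)(0,1,-2) + c_3e^(-t)(1,0,2).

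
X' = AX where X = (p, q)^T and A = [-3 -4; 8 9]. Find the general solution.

Coefficient matrix A = [[-3, -4], [8, 9]].
Characteristic polynomial det(A - λI) = λ^2 - 6λ + 5 = 0.
Eigenvalues λ = 1, 5.
For λ=1: (A-λI) row 1 is [-4, -4], so an eigenvector is (-1, 1).
For λ=5: (A-λI) row 1 is [-8, -4], so an eigenvector is (-1, 2).
General solution: c_1e^(t)(-1,1) + c_2e^(5t)(-1,2).

p(t) = -c_1e^(t) - c_2e^(5t), q(t) = c_1e^(t) + 2c_2e^(5t)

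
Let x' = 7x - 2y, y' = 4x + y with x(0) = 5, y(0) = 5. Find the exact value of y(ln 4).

5120

A = [[7,-2],[4,1]]; eigenvalues λ = 5, 3.
Eigenvectors: (1,1) for λ=5, (1,2) for λ=3.
From the initial condition, c_1 = 5, c_2 = 0.
y(ln 4) = (5)(4^5)(1) + (0)(4^3)(2) = 5120.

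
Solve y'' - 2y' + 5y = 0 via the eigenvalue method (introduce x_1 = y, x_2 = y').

y(t) = c_1e^(t)cos(2t) + c_2e^(t)sin(2t)

Let x_1 = y, x_2 = y'. Then x_1' = x_2 and x_2' = -5x_1 + 2x_2.
A = [[0,1],[-5,2]]; det(A-λI) = λ^2 - 2λ + 5.
Eigenvalues λ = 1 ± 2i.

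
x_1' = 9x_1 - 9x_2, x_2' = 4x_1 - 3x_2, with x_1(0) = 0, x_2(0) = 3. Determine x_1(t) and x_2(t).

Coefficient matrix A = [[9, -9], [4, -3]].
Characteristic polynomial det(A - λI) = λ^2 - 6λ + 9 = 0.
Single eigenvalue λ = 3 with algebraic multiplicity 2.
Eigenvector v = (3,2); generalized eigenvector w with (A-λI)w=v is (2,1).
General solution: e^(3t)[K_1·v + K_2·(t·v + w)].
Applying x_1(0)=0, x_2(0)=3 gives K_1=6, K_2=-9.

x_1(t) = -27te^(3t), x_2(t) = -18te^(3t) + 3e^(3t)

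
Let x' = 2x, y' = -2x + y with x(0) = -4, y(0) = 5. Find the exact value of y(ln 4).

116

A = [[2,0],[-2,1]]; eigenvalues λ = 1, 2.
Eigenvectors: (0,1) for λ=1, (-1,2) for λ=2.
From the initial condition, c_1 = -3, c_2 = 4.
y(ln 4) = (-3)(4^1)(1) + (4)(4^2)(2) = 116.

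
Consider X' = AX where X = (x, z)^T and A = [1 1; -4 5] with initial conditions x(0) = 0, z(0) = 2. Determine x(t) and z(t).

Coefficient matrix A = [[1, 1], [-4, 5]].
Characteristic polynomial det(A - λI) = λ^2 - 6λ + 9 = 0.
Single eigenvalue λ = 3 with algebraic multiplicity 2.
Eigenvector v = (-1,-2); generalized eigenvector w with (A-λI)w=v is (0,-1).
General solution: e^(3t)[c_1·v + c_2·(t·v + w)].
Applying x(0)=0, z(0)=2 gives c_1=0, c_2=-2.

x(t) = 2te^(3t), z(t) = 4te^(3t) + 2e^(3t)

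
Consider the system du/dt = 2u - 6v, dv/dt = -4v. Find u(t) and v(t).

u(t) = K_1e^(2t) - K_2e^(-4t), v(t) = -K_2e^(-4t)

Coefficient matrix A = [[2, -6], [0, -4]].
Characteristic polynomial det(A - λI) = λ^2 + 2λ - 8 = 0.
Eigenvalues λ = 2, -4.
For λ=2: (A-λI) row 1 is [0, -6], so an eigenvector is (1, 0).
For λ=-4: (A-λI) row 1 is [6, -6], so an eigenvector is (-1, -1).
General solution: K_1e^(2t)(1,0) + K_2e^(-4t)(-1,-1).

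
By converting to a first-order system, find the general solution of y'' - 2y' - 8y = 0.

Let x_1 = y, x_2 = y'. Then x_1' = x_2 and x_2' = 8x_1 + 2x_2.
A = [[0,1],[8,2]]; det(A-λI) = λ^2 - 2λ - 8.
Eigenvalues λ = 4, -2 with eigenvectors (1,4), (1,-2).

y(t) = c_1e^(4t) + c_2e^(-2t)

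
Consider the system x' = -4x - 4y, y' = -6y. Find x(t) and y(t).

Coefficient matrix A = [[-4, -4], [0, -6]].
Characteristic polynomial det(A - λI) = λ^2 + 10λ + 24 = 0.
Eigenvalues λ = -6, -4.
For λ=-6: (A-λI) row 1 is [2, -4], so an eigenvector is (2, 1).
For λ=-4: (A-λI) row 1 is [0, -4], so an eigenvector is (-1, 0).
General solution: C_1e^(-6t)(2,1) + C_2e^(-4t)(-1,0).

x(t) = 2C_1e^(-6t) - C_2e^(-4t), y(t) = C_1e^(-6t)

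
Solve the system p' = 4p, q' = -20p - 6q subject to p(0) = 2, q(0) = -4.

Coefficient matrix A = [[4, 0], [-20, -6]].
Characteristic polynomial det(A - λI) = λ^2 + 2λ - 24 = 0.
Eigenvalues λ = -6, 4.
For λ=-6: (A-λI) row 1 is [10, 0], so an eigenvector is (0, 1).
For λ=4: (A-λI) row 2 is [-20, -10], so an eigenvector is (1, -2).
General solution: C_1e^(-6t)(0,1) + C_2e^(4t)(1,-2).
Applying p(0)=2, q(0)=-4 gives C_1=0, C_2=2.

p(t) = 2e^(4t), q(t) = -4e^(4t)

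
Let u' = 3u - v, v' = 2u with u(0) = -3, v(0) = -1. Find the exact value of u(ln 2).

-16

A = [[3,-1],[2,0]]; eigenvalues λ = 1, 2.
Eigenvectors: (1,2) for λ=1, (-1,-1) for λ=2.
From the initial condition, c_1 = 2, c_2 = 5.
u(ln 2) = (2)(2^1)(1) + (5)(2^2)(-1) = -16.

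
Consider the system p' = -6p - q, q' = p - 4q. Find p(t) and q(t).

Coefficient matrix A = [[-6, -1], [1, -4]].
Characteristic polynomial det(A - λI) = λ^2 + 10λ + 25 = 0.
Single eigenvalue λ = -5 with algebraic multiplicity 2.
Eigenvector v = (-1,1); generalized eigenvector w with (A-λI)w=v is (3,-2).
General solution: e^(-5t)[K_1·v + K_2·(t·v + w)].

p(t) = -K_1e^(-5t) - K_2te^(-5t) + 3K_2e^(-5t), q(t) = K_1e^(-5t) + K_2te^(-5t) - 2K_2e^(-5t)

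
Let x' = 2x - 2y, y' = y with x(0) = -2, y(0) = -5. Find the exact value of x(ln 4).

A = [[2,-2],[0,1]]; eigenvalues λ = 1, 2.
Eigenvectors: (-2,-1) for λ=1, (1,0) for λ=2.
From the initial condition, c_1 = 5, c_2 = 8.
x(ln 4) = (5)(4^1)(-2) + (8)(4^2)(1) = 88.

88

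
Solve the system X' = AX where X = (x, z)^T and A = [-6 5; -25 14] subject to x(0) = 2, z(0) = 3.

x(t) = -e^(4t)sin(5t) + 2e^(4t)cos(5t), z(t) = -4e^(4t)sin(5t) + 3e^(4t)cos(5t)

Coefficient matrix A = [[-6, 5], [-25, 14]].
Characteristic polynomial det(A - λI) = λ^2 - 8λ + 41 = 0.
Eigenvalues λ = 4 ± 5i (complex conjugate pair).
For λ=4+5i: an eigenvector is (-1,-2) - i(0,1) = (-1, -2 - i).
A real fundamental pair from Re and Im of e^((4+5i)t)v: X_1 = e^(4t)(cos(5t)·(-1,-2) + sin(5t)·(0,1)), X_2 = e^(4t)(sin(5t)·(-1,-2) - cos(5t)·(0,1)).
General solution: c_1X_1 + c_2X_2.
Applying x(0)=2, z(0)=3 gives c_1=-2, c_2=1.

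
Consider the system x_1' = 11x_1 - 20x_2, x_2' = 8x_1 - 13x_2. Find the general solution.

Coefficient matrix A = [[11, -20], [8, -13]].
Characteristic polynomial det(A - λI) = λ^2 + 2λ + 17 = 0.
Eigenvalues λ = -1 ± 4i (complex conjugate pair).
For λ=-1+4i: an eigenvector is (2,1) - i(1,1) = (2 - i, 1 - i).
A real fundamental pair from Re and Im of e^((-1+4i)t)v: X_1 = e^(-t)(cos(4t)·(2,1) + sin(4t)·(1,1)), X_2 = e^(-t)(sin(4t)·(2,1) - cos(4t)·(1,1)).
General solution: K_1X_1 + K_2X_2.

x_1(t) = K_1e^(-t)sin(4t) + 2K_1e^(-t)cos(4t) + 2K_2e^(-t)sin(4t) - K_2e^(-t)cos(4t), x_2(t) = K_1e^(-t)sin(4t) + K_1e^(-t)cos(4t) + K_2e^(-t)sin(4t) - K_2e^(-t)cos(4t)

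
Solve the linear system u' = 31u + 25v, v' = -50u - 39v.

u(t) = C_1e^(-4t)sin(5t) - 2C_1e^(-4t)cos(5t) - 2C_2e^(-4t)sin(5t) - C_2e^(-4t)cos(5t), v(t) = -C_1e^(-4t)sin(5t) + 3C_1e^(-4t)cos(5t) + 3C_2e^(-4t)sin(5t) + C_2e^(-4t)cos(5t)

Coefficient matrix A = [[31, 25], [-50, -39]].
Characteristic polynomial det(A - λI) = λ^2 + 8λ + 41 = 0.
Eigenvalues λ = -4 ± 5i (complex conjugate pair).
For λ=-4+5i: an eigenvector is (-2,3) - i(1,-1) = (-2 - i, 3 + i).
A real fundamental pair from Re and Im of e^((-4+5i)t)v: X_1 = e^(-4t)(cos(5t)·(-2,3) + sin(5t)·(1,-1)), X_2 = e^(-4t)(sin(5t)·(-2,3) - cos(5t)·(1,-1)).
General solution: C_1X_1 + C_2X_2.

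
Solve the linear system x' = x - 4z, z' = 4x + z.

Coefficient matrix A = [[1, -4], [4, 1]].
Characteristic polynomial det(A - λI) = λ^2 - 2λ + 17 = 0.
Eigenvalues λ = 1 ± 4i (complex conjugate pair).
For λ=1+4i: an eigenvector is (0,1) - i(-1,0) = (0 + i, 1).
A real fundamental pair from Re and Im of e^((1+4i)t)v: X_1 = e^(t)(cos(4t)·(0,1) + sin(4t)·(-1,0)), X_2 = e^(t)(sin(4t)·(0,1) - cos(4t)·(-1,0)).
General solution: K_1X_1 + K_2X_2.

x(t) = -K_1e^(t)sin(4t) + K_2e^(t)cos(4t), z(t) = K_1e^(t)cos(4t) + K_2e^(t)sin(4t)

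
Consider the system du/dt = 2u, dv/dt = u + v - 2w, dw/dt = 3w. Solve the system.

Coefficient matrix A = [[2, 0, 0], [1, 1, -2], [0, 0, 3]].
det(A - λI) = 0 gives eigenvalues λ = 2, 1, 3.
For λ=2: eigenvector (1,1,0).
For λ=1: eigenvector (0,1,0).
For λ=3: eigenvector (0,-1,1).
General solution: C_1e^(2t)(1,1,0) + C_2e^(t)(0,1,0) + C_3e^(3t)(0,-1,1).

u(t) = C_1e^(2t), v(t) = C_1e^(2t) + C_2e^(t) - C_3e^(3t), w(t) = C_3e^(3t)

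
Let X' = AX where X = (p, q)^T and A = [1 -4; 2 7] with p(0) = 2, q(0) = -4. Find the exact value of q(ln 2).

A = [[1,-4],[2,7]]; eigenvalues λ = 3, 5.
Eigenvectors: (-2,1) for λ=3, (-1,1) for λ=5.
From the initial condition, c_1 = 2, c_2 = -6.
q(ln 2) = (2)(2^3)(1) + (-6)(2^5)(1) = -176.

-176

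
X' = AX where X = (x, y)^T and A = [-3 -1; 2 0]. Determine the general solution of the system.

x(t) = -c_1e^(-2t) - c_2e^(-t), y(t) = c_1e^(-2t) + 2c_2e^(-t)

Coefficient matrix A = [[-3, -1], [2, 0]].
Characteristic polynomial det(A - λI) = λ^2 + 3λ + 2 = 0.
Eigenvalues λ = -2, -1.
For λ=-2: (A-λI) row 1 is [-1, -1], so an eigenvector is (-1, 1).
For λ=-1: (A-λI) row 1 is [-2, -1], so an eigenvector is (-1, 2).
General solution: c_1e^(-2t)(-1,1) + c_2e^(-t)(-1,2).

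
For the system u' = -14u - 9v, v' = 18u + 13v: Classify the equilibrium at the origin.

A = [[-14,-9],[18,13]]; det(A-λI) = λ^2 + λ - 20.
λ = -5, 4: opposite signs.

saddle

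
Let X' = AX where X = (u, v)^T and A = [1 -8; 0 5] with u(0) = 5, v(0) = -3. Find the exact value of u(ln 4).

6140

A = [[1,-8],[0,5]]; eigenvalues λ = 1, 5.
Eigenvectors: (-1,0) for λ=1, (-2,1) for λ=5.
From the initial condition, c_1 = 1, c_2 = -3.
u(ln 4) = (1)(4^1)(-1) + (-3)(4^5)(-2) = 6140.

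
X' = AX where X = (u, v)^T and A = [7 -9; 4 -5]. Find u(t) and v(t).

u(t) = 3K_1e^(t) + 3K_2te^(t) + 2K_2e^(t), v(t) = 2K_1e^(t) + 2K_2te^(t) + K_2e^(t)

Coefficient matrix A = [[7, -9], [4, -5]].
Characteristic polynomial det(A - λI) = λ^2 - 2λ + 1 = 0.
Single eigenvalue λ = 1 with algebraic multiplicity 2.
Eigenvector v = (3,2); generalized eigenvector w with (A-λI)w=v is (2,1).
General solution: e^(t)[K_1·v + K_2·(t·v + w)].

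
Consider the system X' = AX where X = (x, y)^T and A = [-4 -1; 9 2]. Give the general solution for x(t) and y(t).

Coefficient matrix A = [[-4, -1], [9, 2]].
Characteristic polynomial det(A - λI) = λ^2 + 2λ + 1 = 0.
Single eigenvalue λ = -1 with algebraic multiplicity 2.
Eigenvector v = (-1,3); generalized eigenvector w with (A-λI)w=v is (1,-2).
General solution: e^(-t)[c_1·v + c_2·(t·v + w)].

x(t) = -c_1e^(-t) - c_2te^(-t) + c_2e^(-t), y(t) = 3c_1e^(-t) + 3c_2te^(-t) - 2c_2e^(-t)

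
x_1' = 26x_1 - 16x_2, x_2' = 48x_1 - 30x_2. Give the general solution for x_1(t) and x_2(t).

x_1(t) = -K_1e^(-6t) - 2K_2e^(2t), x_2(t) = -2K_1e^(-6t) - 3K_2e^(2t)

Coefficient matrix A = [[26, -16], [48, -30]].
Characteristic polynomial det(A - λI) = λ^2 + 4λ - 12 = 0.
Eigenvalues λ = -6, 2.
For λ=-6: (A-λI) row 1 is [32, -16], so an eigenvector is (-1, -2).
For λ=2: (A-λI) row 1 is [24, -16], so an eigenvector is (-2, -3).
General solution: K_1e^(-6t)(-1,-2) + K_2e^(2t)(-2,-3).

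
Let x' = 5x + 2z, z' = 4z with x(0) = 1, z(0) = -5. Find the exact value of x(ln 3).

A = [[5,2],[0,4]]; eigenvalues λ = 4, 5.
Eigenvectors: (-2,1) for λ=4, (1,0) for λ=5.
From the initial condition, c_1 = -5, c_2 = -9.
x(ln 3) = (-5)(3^4)(-2) + (-9)(3^5)(1) = -1377.

-1377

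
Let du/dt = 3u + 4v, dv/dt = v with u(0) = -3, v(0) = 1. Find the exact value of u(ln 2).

-12

A = [[3,4],[0,1]]; eigenvalues λ = 3, 1.
Eigenvectors: (-1,0) for λ=3, (-2,1) for λ=1.
From the initial condition, c_1 = 1, c_2 = 1.
u(ln 2) = (1)(2^3)(-1) + (1)(2^1)(-2) = -12.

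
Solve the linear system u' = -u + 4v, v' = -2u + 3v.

Coefficient matrix A = [[-1, 4], [-2, 3]].
Characteristic polynomial det(A - λI) = λ^2 - 2λ + 5 = 0.
Eigenvalues λ = 1 ± 2i (complex conjugate pair).
For λ=1+2i: an eigenvector is (-1,0) - i(1,1) = (-1 - i, 0 - i).
A real fundamental pair from Re and Im of e^((1+2i)t)v: X_1 = e^(t)(cos(2t)·(-1,0) + sin(2t)·(1,1)), X_2 = e^(t)(sin(2t)·(-1,0) - cos(2t)·(1,1)).
General solution: K_1X_1 + K_2X_2.

u(t) = K_1e^(t)sin(2t) - K_1e^(t)cos(2t) - K_2e^(t)sin(2t) - K_2e^(t)cos(2t), v(t) = K_1e^(t)sin(2t) - K_2e^(t)cos(2t)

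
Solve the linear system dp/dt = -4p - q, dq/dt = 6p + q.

p(t) = -C_1e^(-t) - C_2e^(-2t), q(t) = 3C_1e^(-t) + 2C_2e^(-2t)

Coefficient matrix A = [[-4, -1], [6, 1]].
Characteristic polynomial det(A - λI) = λ^2 + 3λ + 2 = 0.
Eigenvalues λ = -1, -2.
For λ=-1: (A-λI) row 1 is [-3, -1], so an eigenvector is (-1, 3).
For λ=-2: (A-λI) row 1 is [-2, -1], so an eigenvector is (-1, 2).
General solution: C_1e^(-t)(-1,3) + C_2e^(-2t)(-1,2).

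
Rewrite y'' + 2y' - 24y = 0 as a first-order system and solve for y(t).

y(t) = C_1e^(-6t) + C_2e^(4t)

Let x_1 = y, x_2 = y'. Then x_1' = x_2 and x_2' = 24x_1 - 2x_2.
A = [[0,1],[24,-2]]; det(A-λI) = λ^2 + 2λ - 24.
Eigenvalues λ = -6, 4 with eigenvectors (1,-6), (1,4).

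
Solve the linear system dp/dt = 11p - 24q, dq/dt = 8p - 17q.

p(t) = -2K_1e^(-t) + 3K_2e^(-5t), q(t) = -K_1e^(-t) + 2K_2e^(-5t)

Coefficient matrix A = [[11, -24], [8, -17]].
Characteristic polynomial det(A - λI) = λ^2 + 6λ + 5 = 0.
Eigenvalues λ = -1, -5.
For λ=-1: (A-λI) row 1 is [12, -24], so an eigenvector is (-2, -1).
For λ=-5: (A-λI) row 1 is [16, -24], so an eigenvector is (3, 2).
General solution: K_1e^(-t)(-2,-1) + K_2e^(-5t)(3,2).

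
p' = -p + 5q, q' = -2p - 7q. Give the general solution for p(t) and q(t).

p(t) = C_1e^(-4t)sin(t) + 2C_1e^(-4t)cos(t) + 2C_2e^(-4t)sin(t) - C_2e^(-4t)cos(t), q(t) = -C_1e^(-4t)sin(t) - C_1e^(-4t)cos(t) - C_2e^(-4t)sin(t) + C_2e^(-4t)cos(t)

Coefficient matrix A = [[-1, 5], [-2, -7]].
Characteristic polynomial det(A - λI) = λ^2 + 8λ + 17 = 0.
Eigenvalues λ = -4 ± i (complex conjugate pair).
For λ=-4+i: an eigenvector is (2,-1) - i(1,-1) = (2 - i, -1 + i).
A real fundamental pair from Re and Im of e^((-4+i)t)v: X_1 = e^(-4t)(cos(t)·(2,-1) + sin(t)·(1,-1)), X_2 = e^(-4t)(sin(t)·(2,-1) - cos(t)·(1,-1)).
General solution: C_1X_1 + C_2X_2.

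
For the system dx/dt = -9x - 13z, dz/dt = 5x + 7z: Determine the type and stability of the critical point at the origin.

A = [[-9,-13],[5,7]]; det(A-λI) = λ^2 + 2λ + 2.
λ = -1 ± i: negative real part.

stable spiral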